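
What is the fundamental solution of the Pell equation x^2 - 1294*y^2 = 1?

First expand sqrt(1294) as a continued fraction. With x_i = (sqrt(1294) + m_i)/d_i and (m_0, d_0) = (0, 1): a_0 = floor(sqrt(1294)) = 35, since 35^2 = 1225 <= 1294 < 1296 = 36^2.
Iterate m_{i+1} = d_i*a_i - m_i, d_{i+1} = (1294 - m_{i+1}^2)/d_i, a_{i+1} = floor((a_0 + m_{i+1})/d_{i+1}):
  m_1 = 1*35 - 0 = 35, d_1 = (1294 - 35^2)/1 = 69/1 = 69, a_1 = floor((35 + 35)/69) = 1.
  m_2 = 69*1 - 35 = 34, d_2 = (1294 - 34^2)/69 = 138/69 = 2, a_2 = floor((35 + 34)/2) = 34.
  m_3 = 2*34 - 34 = 34, d_3 = (1294 - 34^2)/2 = 138/2 = 69, a_3 = floor((35 + 34)/69) = 1.
  m_4 = 69*1 - 34 = 35, d_4 = (1294 - 35^2)/69 = 69/69 = 1, a_4 = floor((35 + 35)/1) = 70.
  m_5 = 1*70 - 35 = 35, d_5 = (1294 - 35^2)/1 = 69/1 = 69: (m_5, d_5) = (m_1, d_1) = (35, 69), so from here the quotients repeat a_1, ..., a_4; the period length is 4.
So sqrt(1294) = [35; (1, 34, 1, 70)] with period length k = 4.
k is even, so the fundamental solution of x^2 - 1294y^2 = 1 is (p_{k-1}, q_{k-1}) = (p_3, q_3); compute convergents through index 3.
Convergents (p_i = a_i*p_{i-1} + p_{i-2}, q_i = a_i*q_{i-1} + q_{i-2} with p_{-2}=0, p_{-1}=1, q_{-2}=1, q_{-1}=0):
  i=0: a_0=35, p_0 = 35*1 + 0 = 35, q_0 = 35*0 + 1 = 1.
  i=1: a_1=1, p_1 = 1*35 + 1 = 36, q_1 = 1*1 + 0 = 1.
  i=2: a_2=34, p_2 = 34*36 + 35 = 1259, q_2 = 34*1 + 1 = 35.
  i=3: a_3=1, p_3 = 1*1259 + 36 = 1295, q_3 = 1*35 + 1 = 36.
Check: 1295^2 - 1294*36^2 = 1677025 - 1677024 = 1, so (x, y) = (1295, 36) solves the equation, and by the theorem it is the least positive solution.

(x, y) = (1295, 36)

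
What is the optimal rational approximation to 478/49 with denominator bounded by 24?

39/4

Expand x = 478/49 as a continued fraction with the Euclidean algorithm:
  478 = 9*49 + 37, so a_0 = 9.
  49 = 1*37 + 12, so a_1 = 1.
  37 = 3*12 + 1, so a_2 = 3.
  12 = 12*1 + 0, so a_3 = 12.
so x = [9; 1, 3, 12].
Convergents (p_i = a_i*p_{i-1} + p_{i-2}, q_i = a_i*q_{i-1} + q_{i-2} with p_{-2}=0, p_{-1}=1, q_{-2}=1, q_{-1}=0), until the denominator exceeds 24:
  i=0: a_0=9, p_0 = 9*1 + 0 = 9, q_0 = 9*0 + 1 = 1.
  i=1: a_1=1, p_1 = 1*9 + 1 = 10, q_1 = 1*1 + 0 = 1.
  i=2: a_2=3, p_2 = 3*10 + 9 = 39, q_2 = 3*1 + 1 = 4.
  i=3: a_3=12, p_3 = 12*39 + 10 = 478, q_3 = 12*4 + 1 = 49.
q_3 = 49 > 24, so the last convergent with denominator <= 24 is p_2/q_2 = 39/4.
The closest fraction with denominator <= 24 is either p_2/q_2 or the intermediate fraction (k*p_2 + p_1)/(k*q_2 + q_1) with the largest k >= 1 whose denominator stays <= 24; these approach x as k grows, and every other convergent or intermediate fraction in range is farther away.
Largest k: floor((24 - q_1)/q_2) = floor((24 - 1)/4) = 5.
That gives (5*39 + 10)/(5*4 + 1) = 205/21.
Compare the errors: |x - 39/4| = |478*4 - 39*49|/(49*4) = 1/196, and |x - 205/21| = |478*21 - 205*49|/(49*21) = 7/1029.
Cross-multiplying, 1*1029 = 1029 < 1372 = 7*196, so 1/196 is smaller: the convergent 39/4 is closer to x than 205/21.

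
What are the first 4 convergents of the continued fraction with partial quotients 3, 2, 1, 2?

3/1, 7/2, 10/3, 27/8

Using the convergent recurrence p_i = a_i*p_{i-1} + p_{i-2}, q_i = a_i*q_{i-1} + q_{i-2} with p_{-2}=0, p_{-1}=1, q_{-2}=1, q_{-1}=0:
  i=0: a_0=3, p_0 = 3*1 + 0 = 3, q_0 = 3*0 + 1 = 1.
  i=1: a_1=2, p_1 = 2*3 + 1 = 7, q_1 = 2*1 + 0 = 2.
  i=2: a_2=1, p_2 = 1*7 + 3 = 10, q_2 = 1*2 + 1 = 3.
  i=3: a_3=2, p_3 = 2*10 + 7 = 27, q_3 = 2*3 + 2 = 8.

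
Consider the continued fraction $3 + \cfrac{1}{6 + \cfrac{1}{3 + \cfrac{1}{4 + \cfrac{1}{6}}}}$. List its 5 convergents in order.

3/1, 19/6, 60/19, 259/82, 1614/511

Using the convergent recurrence p_i = a_i*p_{i-1} + p_{i-2}, q_i = a_i*q_{i-1} + q_{i-2} with p_{-2}=0, p_{-1}=1, q_{-2}=1, q_{-1}=0:
  i=0: a_0=3, p_0 = 3*1 + 0 = 3, q_0 = 3*0 + 1 = 1.
  i=1: a_1=6, p_1 = 6*3 + 1 = 19, q_1 = 6*1 + 0 = 6.
  i=2: a_2=3, p_2 = 3*19 + 3 = 60, q_2 = 3*6 + 1 = 19.
  i=3: a_3=4, p_3 = 4*60 + 19 = 259, q_3 = 4*19 + 6 = 82.
  i=4: a_4=6, p_4 = 6*259 + 60 = 1614, q_4 = 6*82 + 19 = 511.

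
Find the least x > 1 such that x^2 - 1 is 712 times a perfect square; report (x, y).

First expand sqrt(712) as a continued fraction. With x_i = (sqrt(712) + m_i)/d_i and (m_0, d_0) = (0, 1): a_0 = floor(sqrt(712)) = 26, since 26^2 = 676 <= 712 < 729 = 27^2.
Iterate m_{i+1} = d_i*a_i - m_i, d_{i+1} = (712 - m_{i+1}^2)/d_i, a_{i+1} = floor((a_0 + m_{i+1})/d_{i+1}):
  m_1 = 1*26 - 0 = 26, d_1 = (712 - 26^2)/1 = 36/1 = 36, a_1 = floor((26 + 26)/36) = 1.
  m_2 = 36*1 - 26 = 10, d_2 = (712 - 10^2)/36 = 612/36 = 17, a_2 = floor((26 + 10)/17) = 2.
  m_3 = 17*2 - 10 = 24, d_3 = (712 - 24^2)/17 = 136/17 = 8, a_3 = floor((26 + 24)/8) = 6.
  m_4 = 8*6 - 24 = 24, d_4 = (712 - 24^2)/8 = 136/8 = 17, a_4 = floor((26 + 24)/17) = 2.
  m_5 = 17*2 - 24 = 10, d_5 = (712 - 10^2)/17 = 612/17 = 36, a_5 = floor((26 + 10)/36) = 1.
  m_6 = 36*1 - 10 = 26, d_6 = (712 - 26^2)/36 = 36/36 = 1, a_6 = floor((26 + 26)/1) = 52.
  m_7 = 1*52 - 26 = 26, d_7 = (712 - 26^2)/1 = 36/1 = 36: (m_7, d_7) = (m_1, d_1) = (26, 36), so from here the quotients repeat a_1, ..., a_6; the period length is 6.
So sqrt(712) = [26; (1, 2, 6, 2, 1, 52)] with period length k = 6.
k is even, so the fundamental solution of x^2 - 712y^2 = 1 is (p_{k-1}, q_{k-1}) = (p_5, q_5); compute convergents through index 5.
Convergents (p_i = a_i*p_{i-1} + p_{i-2}, q_i = a_i*q_{i-1} + q_{i-2} with p_{-2}=0, p_{-1}=1, q_{-2}=1, q_{-1}=0):
  i=0: a_0=26, p_0 = 26*1 + 0 = 26, q_0 = 26*0 + 1 = 1.
  i=1: a_1=1, p_1 = 1*26 + 1 = 27, q_1 = 1*1 + 0 = 1.
  i=2: a_2=2, p_2 = 2*27 + 26 = 80, q_2 = 2*1 + 1 = 3.
  i=3: a_3=6, p_3 = 6*80 + 27 = 507, q_3 = 6*3 + 1 = 19.
  i=4: a_4=2, p_4 = 2*507 + 80 = 1094, q_4 = 2*19 + 3 = 41.
  i=5: a_5=1, p_5 = 1*1094 + 507 = 1601, q_5 = 1*41 + 19 = 60.
Check: 1601^2 - 712*60^2 = 2563201 - 2563200 = 1, so (x, y) = (1601, 60) solves the equation, and by the theorem it is the least positive solution.

(x, y) = (1601, 60)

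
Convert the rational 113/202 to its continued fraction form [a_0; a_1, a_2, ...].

[0; 1, 1, 3, 1, 2, 2, 3]

Run the Euclidean algorithm on 113 and 202; the successive quotients are the partial quotients a_0, a_1, ... (each step inverts the fractional part left over by the previous one):
  113 = 0*202 + 113, so a_0 = 0.
  202 = 1*113 + 89, so a_1 = 1.
  113 = 1*89 + 24, so a_2 = 1.
  89 = 3*24 + 17, so a_3 = 3.
  24 = 1*17 + 7, so a_4 = 1.
  17 = 2*7 + 3, so a_5 = 2.
  7 = 2*3 + 1, so a_6 = 2.
  3 = 3*1 + 0, so a_7 = 3.
The remainder reaches 0 after 8 divisions, so the expansion has 8 partial quotients, read off in order.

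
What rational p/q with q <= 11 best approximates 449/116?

31/8

Expand x = 449/116 as a continued fraction with the Euclidean algorithm:
  449 = 3*116 + 101, so a_0 = 3.
  116 = 1*101 + 15, so a_1 = 1.
  101 = 6*15 + 11, so a_2 = 6.
  15 = 1*11 + 4, so a_3 = 1.
  11 = 2*4 + 3, so a_4 = 2.
  4 = 1*3 + 1, so a_5 = 1.
  3 = 3*1 + 0, so a_6 = 3.
so x = [3; 1, 6, 1, 2, 1, 3].
Convergents (p_i = a_i*p_{i-1} + p_{i-2}, q_i = a_i*q_{i-1} + q_{i-2} with p_{-2}=0, p_{-1}=1, q_{-2}=1, q_{-1}=0), until the denominator exceeds 11:
  i=0: a_0=3, p_0 = 3*1 + 0 = 3, q_0 = 3*0 + 1 = 1.
  i=1: a_1=1, p_1 = 1*3 + 1 = 4, q_1 = 1*1 + 0 = 1.
  i=2: a_2=6, p_2 = 6*4 + 3 = 27, q_2 = 6*1 + 1 = 7.
  i=3: a_3=1, p_3 = 1*27 + 4 = 31, q_3 = 1*7 + 1 = 8.
  i=4: a_4=2, p_4 = 2*31 + 27 = 89, q_4 = 2*8 + 7 = 23.
q_4 = 23 > 11, so the last convergent with denominator <= 11 is p_3/q_3 = 31/8.
The closest fraction with denominator <= 11 is either p_3/q_3 or the intermediate fraction (k*p_3 + p_2)/(k*q_3 + q_2) with the largest k >= 1 whose denominator stays <= 11; these approach x as k grows, and every other convergent or intermediate fraction in range is farther away.
Largest k: floor((11 - q_2)/q_3) = floor((11 - 7)/8) = 0.
Since k = 0, no intermediate fraction beyond p_3/q_3 has denominator <= 11, so the convergent 31/8 is the closest (its error is |449*8 - 31*116|/(116*8) = 4/928).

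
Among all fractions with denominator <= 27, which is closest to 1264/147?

43/5

Expand x = 1264/147 as a continued fraction with the Euclidean algorithm:
  1264 = 8*147 + 88, so a_0 = 8.
  147 = 1*88 + 59, so a_1 = 1.
  88 = 1*59 + 29, so a_2 = 1.
  59 = 2*29 + 1, so a_3 = 2.
  29 = 29*1 + 0, so a_4 = 29.
so x = [8; 1, 1, 2, 29].
Convergents (p_i = a_i*p_{i-1} + p_{i-2}, q_i = a_i*q_{i-1} + q_{i-2} with p_{-2}=0, p_{-1}=1, q_{-2}=1, q_{-1}=0), until the denominator exceeds 27:
  i=0: a_0=8, p_0 = 8*1 + 0 = 8, q_0 = 8*0 + 1 = 1.
  i=1: a_1=1, p_1 = 1*8 + 1 = 9, q_1 = 1*1 + 0 = 1.
  i=2: a_2=1, p_2 = 1*9 + 8 = 17, q_2 = 1*1 + 1 = 2.
  i=3: a_3=2, p_3 = 2*17 + 9 = 43, q_3 = 2*2 + 1 = 5.
  i=4: a_4=29, p_4 = 29*43 + 17 = 1264, q_4 = 29*5 + 2 = 147.
q_4 = 147 > 27, so the last convergent with denominator <= 27 is p_3/q_3 = 43/5.
The closest fraction with denominator <= 27 is either p_3/q_3 or the intermediate fraction (k*p_3 + p_2)/(k*q_3 + q_2) with the largest k >= 1 whose denominator stays <= 27; these approach x as k grows, and every other convergent or intermediate fraction in range is farther away.
Largest k: floor((27 - q_2)/q_3) = floor((27 - 2)/5) = 5.
That gives (5*43 + 17)/(5*5 + 2) = 232/27.
Compare the errors: |x - 43/5| = |1264*5 - 43*147|/(147*5) = 1/735, and |x - 232/27| = |1264*27 - 232*147|/(147*27) = 24/3969.
Cross-multiplying, 1*3969 = 3969 < 17640 = 24*735, so 1/735 is smaller: the convergent 43/5 is closer to x than 232/27.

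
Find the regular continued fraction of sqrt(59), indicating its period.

[7; (1, 2, 7, 2, 1, 14)]

Write x_i = (sqrt(59) + m_i)/d_i with (m_0, d_0) = (0, 1). a_0 = floor(sqrt(59)) = 7, since 7^2 = 49 <= 59 < 64 = 8^2.
Iterate m_{i+1} = d_i*a_i - m_i, d_{i+1} = (59 - m_{i+1}^2)/d_i, a_{i+1} = floor((a_0 + m_{i+1})/d_{i+1}):
  m_1 = 1*7 - 0 = 7, d_1 = (59 - 7^2)/1 = 10/1 = 10, a_1 = floor((7 + 7)/10) = 1.
  m_2 = 10*1 - 7 = 3, d_2 = (59 - 3^2)/10 = 50/10 = 5, a_2 = floor((7 + 3)/5) = 2.
  m_3 = 5*2 - 3 = 7, d_3 = (59 - 7^2)/5 = 10/5 = 2, a_3 = floor((7 + 7)/2) = 7.
  m_4 = 2*7 - 7 = 7, d_4 = (59 - 7^2)/2 = 10/2 = 5, a_4 = floor((7 + 7)/5) = 2.
  m_5 = 5*2 - 7 = 3, d_5 = (59 - 3^2)/5 = 50/5 = 10, a_5 = floor((7 + 3)/10) = 1.
  m_6 = 10*1 - 3 = 7, d_6 = (59 - 7^2)/10 = 10/10 = 1, a_6 = floor((7 + 7)/1) = 14.
  m_7 = 1*14 - 7 = 7, d_7 = (59 - 7^2)/1 = 10/1 = 10: (m_7, d_7) = (m_1, d_1) = (7, 10), so from here the quotients repeat a_1, ..., a_6; the period length is 6.
Hence the expansion of sqrt(59) is a_0 = 7 followed by the repeating block 1, 2, 7, 2, 1, 14 (period 6).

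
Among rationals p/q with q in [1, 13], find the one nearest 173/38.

Expand x = 173/38 as a continued fraction with the Euclidean algorithm:
  173 = 4*38 + 21, so a_0 = 4.
  38 = 1*21 + 17, so a_1 = 1.
  21 = 1*17 + 4, so a_2 = 1.
  17 = 4*4 + 1, so a_3 = 4.
  4 = 4*1 + 0, so a_4 = 4.
so x = [4; 1, 1, 4, 4].
Convergents (p_i = a_i*p_{i-1} + p_{i-2}, q_i = a_i*q_{i-1} + q_{i-2} with p_{-2}=0, p_{-1}=1, q_{-2}=1, q_{-1}=0), until the denominator exceeds 13:
  i=0: a_0=4, p_0 = 4*1 + 0 = 4, q_0 = 4*0 + 1 = 1.
  i=1: a_1=1, p_1 = 1*4 + 1 = 5, q_1 = 1*1 + 0 = 1.
  i=2: a_2=1, p_2 = 1*5 + 4 = 9, q_2 = 1*1 + 1 = 2.
  i=3: a_3=4, p_3 = 4*9 + 5 = 41, q_3 = 4*2 + 1 = 9.
  i=4: a_4=4, p_4 = 4*41 + 9 = 173, q_4 = 4*9 + 2 = 38.
q_4 = 38 > 13, so the last convergent with denominator <= 13 is p_3/q_3 = 41/9.
The closest fraction with denominator <= 13 is either p_3/q_3 or the intermediate fraction (k*p_3 + p_2)/(k*q_3 + q_2) with the largest k >= 1 whose denominator stays <= 13; these approach x as k grows, and every other convergent or intermediate fraction in range is farther away.
Largest k: floor((13 - q_2)/q_3) = floor((13 - 2)/9) = 1.
That gives (1*41 + 9)/(1*9 + 2) = 50/11.
Compare the errors: |x - 41/9| = |173*9 - 41*38|/(38*9) = 1/342, and |x - 50/11| = |173*11 - 50*38|/(38*11) = 3/418.
Cross-multiplying, 1*418 = 418 < 1026 = 3*342, so 1/342 is smaller: the convergent 41/9 is closer to x than 50/11.

41/9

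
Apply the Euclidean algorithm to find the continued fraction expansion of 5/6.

[0; 1, 5]

Run the Euclidean algorithm on 5 and 6; the successive quotients are the partial quotients a_0, a_1, ... (each step inverts the fractional part left over by the previous one):
  5 = 0*6 + 5, so a_0 = 0.
  6 = 1*5 + 1, so a_1 = 1.
  5 = 5*1 + 0, so a_2 = 5.
The remainder reaches 0 after 3 divisions, so the expansion has 3 partial quotients, read off in order.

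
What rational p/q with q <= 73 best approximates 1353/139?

146/15

Expand x = 1353/139 as a continued fraction with the Euclidean algorithm:
  1353 = 9*139 + 102, so a_0 = 9.
  139 = 1*102 + 37, so a_1 = 1.
  102 = 2*37 + 28, so a_2 = 2.
  37 = 1*28 + 9, so a_3 = 1.
  28 = 3*9 + 1, so a_4 = 3.
  9 = 9*1 + 0, so a_5 = 9.
so x = [9; 1, 2, 1, 3, 9].
Convergents (p_i = a_i*p_{i-1} + p_{i-2}, q_i = a_i*q_{i-1} + q_{i-2} with p_{-2}=0, p_{-1}=1, q_{-2}=1, q_{-1}=0), until the denominator exceeds 73:
  i=0: a_0=9, p_0 = 9*1 + 0 = 9, q_0 = 9*0 + 1 = 1.
  i=1: a_1=1, p_1 = 1*9 + 1 = 10, q_1 = 1*1 + 0 = 1.
  i=2: a_2=2, p_2 = 2*10 + 9 = 29, q_2 = 2*1 + 1 = 3.
  i=3: a_3=1, p_3 = 1*29 + 10 = 39, q_3 = 1*3 + 1 = 4.
  i=4: a_4=3, p_4 = 3*39 + 29 = 146, q_4 = 3*4 + 3 = 15.
  i=5: a_5=9, p_5 = 9*146 + 39 = 1353, q_5 = 9*15 + 4 = 139.
q_5 = 139 > 73, so the last convergent with denominator <= 73 is p_4/q_4 = 146/15.
The closest fraction with denominator <= 73 is either p_4/q_4 or the intermediate fraction (k*p_4 + p_3)/(k*q_4 + q_3) with the largest k >= 1 whose denominator stays <= 73; these approach x as k grows, and every other convergent or intermediate fraction in range is farther away.
Largest k: floor((73 - q_3)/q_4) = floor((73 - 4)/15) = 4.
That gives (4*146 + 39)/(4*15 + 4) = 623/64.
Compare the errors: |x - 146/15| = |1353*15 - 146*139|/(139*15) = 1/2085, and |x - 623/64| = |1353*64 - 623*139|/(139*64) = 5/8896.
Cross-multiplying, 1*8896 = 8896 < 10425 = 5*2085, so 1/2085 is smaller: the convergent 146/15 is closer to x than 623/64.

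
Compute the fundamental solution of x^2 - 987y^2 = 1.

(x, y) = (377, 12)

First expand sqrt(987) as a continued fraction. With x_i = (sqrt(987) + m_i)/d_i and (m_0, d_0) = (0, 1): a_0 = floor(sqrt(987)) = 31, since 31^2 = 961 <= 987 < 1024 = 32^2.
Iterate m_{i+1} = d_i*a_i - m_i, d_{i+1} = (987 - m_{i+1}^2)/d_i, a_{i+1} = floor((a_0 + m_{i+1})/d_{i+1}):
  m_1 = 1*31 - 0 = 31, d_1 = (987 - 31^2)/1 = 26/1 = 26, a_1 = floor((31 + 31)/26) = 2.
  m_2 = 26*2 - 31 = 21, d_2 = (987 - 21^2)/26 = 546/26 = 21, a_2 = floor((31 + 21)/21) = 2.
  m_3 = 21*2 - 21 = 21, d_3 = (987 - 21^2)/21 = 546/21 = 26, a_3 = floor((31 + 21)/26) = 2.
  m_4 = 26*2 - 21 = 31, d_4 = (987 - 31^2)/26 = 26/26 = 1, a_4 = floor((31 + 31)/1) = 62.
  m_5 = 1*62 - 31 = 31, d_5 = (987 - 31^2)/1 = 26/1 = 26: (m_5, d_5) = (m_1, d_1) = (31, 26), so from here the quotients repeat a_1, ..., a_4; the period length is 4.
So sqrt(987) = [31; (2, 2, 2, 62)] with period length k = 4.
k is even, so the fundamental solution of x^2 - 987y^2 = 1 is (p_{k-1}, q_{k-1}) = (p_3, q_3); compute convergents through index 3.
Convergents (p_i = a_i*p_{i-1} + p_{i-2}, q_i = a_i*q_{i-1} + q_{i-2} with p_{-2}=0, p_{-1}=1, q_{-2}=1, q_{-1}=0):
  i=0: a_0=31, p_0 = 31*1 + 0 = 31, q_0 = 31*0 + 1 = 1.
  i=1: a_1=2, p_1 = 2*31 + 1 = 63, q_1 = 2*1 + 0 = 2.
  i=2: a_2=2, p_2 = 2*63 + 31 = 157, q_2 = 2*2 + 1 = 5.
  i=3: a_3=2, p_3 = 2*157 + 63 = 377, q_3 = 2*5 + 2 = 12.
Check: 377^2 - 987*12^2 = 142129 - 142128 = 1, so (x, y) = (377, 12) solves the equation, and by the theorem it is the least positive solution.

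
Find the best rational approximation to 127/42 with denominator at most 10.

Expand x = 127/42 as a continued fraction with the Euclidean algorithm:
  127 = 3*42 + 1, so a_0 = 3.
  42 = 42*1 + 0, so a_1 = 42.
so x = [3; 42].
Convergents (p_i = a_i*p_{i-1} + p_{i-2}, q_i = a_i*q_{i-1} + q_{i-2} with p_{-2}=0, p_{-1}=1, q_{-2}=1, q_{-1}=0), until the denominator exceeds 10:
  i=0: a_0=3, p_0 = 3*1 + 0 = 3, q_0 = 3*0 + 1 = 1.
  i=1: a_1=42, p_1 = 42*3 + 1 = 127, q_1 = 42*1 + 0 = 42.
q_1 = 42 > 10, so the last convergent with denominator <= 10 is p_0/q_0 = 3/1.
The closest fraction with denominator <= 10 is either p_0/q_0 or the intermediate fraction (k*p_0 + p_{-1})/(k*q_0 + q_{-1}) with the largest k >= 1 whose denominator stays <= 10; these approach x as k grows, and every other convergent or intermediate fraction in range is farther away.
Largest k: floor((10 - q_{-1})/q_0) = floor((10 - 0)/1) = 10 (using the seeds p_{-1} = 1, q_{-1} = 0).
That gives (10*3 + 1)/(10*1 + 0) = 31/10.
Compare the errors: |x - 3/1| = |127*1 - 3*42|/(42*1) = 1/42, and |x - 31/10| = |127*10 - 31*42|/(42*10) = 32/420.
Cross-multiplying, 1*420 = 420 < 1344 = 32*42, so 1/42 is smaller: the convergent 3/1 is closer to x than 31/10.

3/1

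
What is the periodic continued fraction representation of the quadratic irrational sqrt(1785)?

Write x_i = (sqrt(1785) + m_i)/d_i with (m_0, d_0) = (0, 1). a_0 = floor(sqrt(1785)) = 42, since 42^2 = 1764 <= 1785 < 1849 = 43^2.
Iterate m_{i+1} = d_i*a_i - m_i, d_{i+1} = (1785 - m_{i+1}^2)/d_i, a_{i+1} = floor((a_0 + m_{i+1})/d_{i+1}):
  m_1 = 1*42 - 0 = 42, d_1 = (1785 - 42^2)/1 = 21/1 = 21, a_1 = floor((42 + 42)/21) = 4.
  m_2 = 21*4 - 42 = 42, d_2 = (1785 - 42^2)/21 = 21/21 = 1, a_2 = floor((42 + 42)/1) = 84.
  m_3 = 1*84 - 42 = 42, d_3 = (1785 - 42^2)/1 = 21/1 = 21: (m_3, d_3) = (m_1, d_1) = (42, 21), so from here the quotients repeat a_1, a_2; the period length is 2.
Hence the expansion of sqrt(1785) is a_0 = 42 followed by the repeating block 4, 84 (period 2).

[42; (4, 84)]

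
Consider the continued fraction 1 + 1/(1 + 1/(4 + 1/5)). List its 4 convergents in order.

1/1, 2/1, 9/5, 47/26

Using the convergent recurrence p_i = a_i*p_{i-1} + p_{i-2}, q_i = a_i*q_{i-1} + q_{i-2} with p_{-2}=0, p_{-1}=1, q_{-2}=1, q_{-1}=0:
  i=0: a_0=1, p_0 = 1*1 + 0 = 1, q_0 = 1*0 + 1 = 1.
  i=1: a_1=1, p_1 = 1*1 + 1 = 2, q_1 = 1*1 + 0 = 1.
  i=2: a_2=4, p_2 = 4*2 + 1 = 9, q_2 = 4*1 + 1 = 5.
  i=3: a_3=5, p_3 = 5*9 + 2 = 47, q_3 = 5*5 + 1 = 26.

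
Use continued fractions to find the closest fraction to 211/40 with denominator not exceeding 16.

58/11

Expand x = 211/40 as a continued fraction with the Euclidean algorithm:
  211 = 5*40 + 11, so a_0 = 5.
  40 = 3*11 + 7, so a_1 = 3.
  11 = 1*7 + 4, so a_2 = 1.
  7 = 1*4 + 3, so a_3 = 1.
  4 = 1*3 + 1, so a_4 = 1.
  3 = 3*1 + 0, so a_5 = 3.
so x = [5; 3, 1, 1, 1, 3].
Convergents (p_i = a_i*p_{i-1} + p_{i-2}, q_i = a_i*q_{i-1} + q_{i-2} with p_{-2}=0, p_{-1}=1, q_{-2}=1, q_{-1}=0), until the denominator exceeds 16:
  i=0: a_0=5, p_0 = 5*1 + 0 = 5, q_0 = 5*0 + 1 = 1.
  i=1: a_1=3, p_1 = 3*5 + 1 = 16, q_1 = 3*1 + 0 = 3.
  i=2: a_2=1, p_2 = 1*16 + 5 = 21, q_2 = 1*3 + 1 = 4.
  i=3: a_3=1, p_3 = 1*21 + 16 = 37, q_3 = 1*4 + 3 = 7.
  i=4: a_4=1, p_4 = 1*37 + 21 = 58, q_4 = 1*7 + 4 = 11.
  i=5: a_5=3, p_5 = 3*58 + 37 = 211, q_5 = 3*11 + 7 = 40.
q_5 = 40 > 16, so the last convergent with denominator <= 16 is p_4/q_4 = 58/11.
The closest fraction with denominator <= 16 is either p_4/q_4 or the intermediate fraction (k*p_4 + p_3)/(k*q_4 + q_3) with the largest k >= 1 whose denominator stays <= 16; these approach x as k grows, and every other convergent or intermediate fraction in range is farther away.
Largest k: floor((16 - q_3)/q_4) = floor((16 - 7)/11) = 0.
Since k = 0, no intermediate fraction beyond p_4/q_4 has denominator <= 16, so the convergent 58/11 is the closest (its error is |211*11 - 58*40|/(40*11) = 1/440).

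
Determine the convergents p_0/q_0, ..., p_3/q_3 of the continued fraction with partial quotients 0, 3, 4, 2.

0/1, 1/3, 4/13, 9/29

Using the convergent recurrence p_i = a_i*p_{i-1} + p_{i-2}, q_i = a_i*q_{i-1} + q_{i-2} with p_{-2}=0, p_{-1}=1, q_{-2}=1, q_{-1}=0:
  i=0: a_0=0, p_0 = 0*1 + 0 = 0, q_0 = 0*0 + 1 = 1.
  i=1: a_1=3, p_1 = 3*0 + 1 = 1, q_1 = 3*1 + 0 = 3.
  i=2: a_2=4, p_2 = 4*1 + 0 = 4, q_2 = 4*3 + 1 = 13.
  i=3: a_3=2, p_3 = 2*4 + 1 = 9, q_3 = 2*13 + 3 = 29.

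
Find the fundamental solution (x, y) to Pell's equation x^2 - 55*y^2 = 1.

First expand sqrt(55) as a continued fraction. With x_i = (sqrt(55) + m_i)/d_i and (m_0, d_0) = (0, 1): a_0 = floor(sqrt(55)) = 7, since 7^2 = 49 <= 55 < 64 = 8^2.
Iterate m_{i+1} = d_i*a_i - m_i, d_{i+1} = (55 - m_{i+1}^2)/d_i, a_{i+1} = floor((a_0 + m_{i+1})/d_{i+1}):
  m_1 = 1*7 - 0 = 7, d_1 = (55 - 7^2)/1 = 6/1 = 6, a_1 = floor((7 + 7)/6) = 2.
  m_2 = 6*2 - 7 = 5, d_2 = (55 - 5^2)/6 = 30/6 = 5, a_2 = floor((7 + 5)/5) = 2.
  m_3 = 5*2 - 5 = 5, d_3 = (55 - 5^2)/5 = 30/5 = 6, a_3 = floor((7 + 5)/6) = 2.
  m_4 = 6*2 - 5 = 7, d_4 = (55 - 7^2)/6 = 6/6 = 1, a_4 = floor((7 + 7)/1) = 14.
  m_5 = 1*14 - 7 = 7, d_5 = (55 - 7^2)/1 = 6/1 = 6: (m_5, d_5) = (m_1, d_1) = (7, 6), so from here the quotients repeat a_1, ..., a_4; the period length is 4.
So sqrt(55) = [7; (2, 2, 2, 14)] with period length k = 4.
k is even, so the fundamental solution of x^2 - 55y^2 = 1 is (p_{k-1}, q_{k-1}) = (p_3, q_3); compute convergents through index 3.
Convergents (p_i = a_i*p_{i-1} + p_{i-2}, q_i = a_i*q_{i-1} + q_{i-2} with p_{-2}=0, p_{-1}=1, q_{-2}=1, q_{-1}=0):
  i=0: a_0=7, p_0 = 7*1 + 0 = 7, q_0 = 7*0 + 1 = 1.
  i=1: a_1=2, p_1 = 2*7 + 1 = 15, q_1 = 2*1 + 0 = 2.
  i=2: a_2=2, p_2 = 2*15 + 7 = 37, q_2 = 2*2 + 1 = 5.
  i=3: a_3=2, p_3 = 2*37 + 15 = 89, q_3 = 2*5 + 2 = 12.
Check: 89^2 - 55*12^2 = 7921 - 7920 = 1, so (x, y) = (89, 12) solves the equation, and by the theorem it is the least positive solution.

(x, y) = (89, 12)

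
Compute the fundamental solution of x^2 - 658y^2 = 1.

First expand sqrt(658) as a continued fraction. With x_i = (sqrt(658) + m_i)/d_i and (m_0, d_0) = (0, 1): a_0 = floor(sqrt(658)) = 25, since 25^2 = 625 <= 658 < 676 = 26^2.
Iterate m_{i+1} = d_i*a_i - m_i, d_{i+1} = (658 - m_{i+1}^2)/d_i, a_{i+1} = floor((a_0 + m_{i+1})/d_{i+1}):
  m_1 = 1*25 - 0 = 25, d_1 = (658 - 25^2)/1 = 33/1 = 33, a_1 = floor((25 + 25)/33) = 1.
  m_2 = 33*1 - 25 = 8, d_2 = (658 - 8^2)/33 = 594/33 = 18, a_2 = floor((25 + 8)/18) = 1.
  m_3 = 18*1 - 8 = 10, d_3 = (658 - 10^2)/18 = 558/18 = 31, a_3 = floor((25 + 10)/31) = 1.
  m_4 = 31*1 - 10 = 21, d_4 = (658 - 21^2)/31 = 217/31 = 7, a_4 = floor((25 + 21)/7) = 6.
  m_5 = 7*6 - 21 = 21, d_5 = (658 - 21^2)/7 = 217/7 = 31, a_5 = floor((25 + 21)/31) = 1.
  m_6 = 31*1 - 21 = 10, d_6 = (658 - 10^2)/31 = 558/31 = 18, a_6 = floor((25 + 10)/18) = 1.
  m_7 = 18*1 - 10 = 8, d_7 = (658 - 8^2)/18 = 594/18 = 33, a_7 = floor((25 + 8)/33) = 1.
  m_8 = 33*1 - 8 = 25, d_8 = (658 - 25^2)/33 = 33/33 = 1, a_8 = floor((25 + 25)/1) = 50.
  m_9 = 1*50 - 25 = 25, d_9 = (658 - 25^2)/1 = 33/1 = 33: (m_9, d_9) = (m_1, d_1) = (25, 33), so from here the quotients repeat a_1, ..., a_8; the period length is 8.
So sqrt(658) = [25; (1, 1, 1, 6, 1, 1, 1, 50)] with period length k = 8.
k is even, so the fundamental solution of x^2 - 658y^2 = 1 is (p_{k-1}, q_{k-1}) = (p_7, q_7); compute convergents through index 7.
Convergents (p_i = a_i*p_{i-1} + p_{i-2}, q_i = a_i*q_{i-1} + q_{i-2} with p_{-2}=0, p_{-1}=1, q_{-2}=1, q_{-1}=0):
  i=0: a_0=25, p_0 = 25*1 + 0 = 25, q_0 = 25*0 + 1 = 1.
  i=1: a_1=1, p_1 = 1*25 + 1 = 26, q_1 = 1*1 + 0 = 1.
  i=2: a_2=1, p_2 = 1*26 + 25 = 51, q_2 = 1*1 + 1 = 2.
  i=3: a_3=1, p_3 = 1*51 + 26 = 77, q_3 = 1*2 + 1 = 3.
  i=4: a_4=6, p_4 = 6*77 + 51 = 513, q_4 = 6*3 + 2 = 20.
  i=5: a_5=1, p_5 = 1*513 + 77 = 590, q_5 = 1*20 + 3 = 23.
  i=6: a_6=1, p_6 = 1*590 + 513 = 1103, q_6 = 1*23 + 20 = 43.
  i=7: a_7=1, p_7 = 1*1103 + 590 = 1693, q_7 = 1*43 + 23 = 66.
Check: 1693^2 - 658*66^2 = 2866249 - 2866248 = 1, so (x, y) = (1693, 66) solves the equation, and by the theorem it is the least positive solution.

(x, y) = (1693, 66)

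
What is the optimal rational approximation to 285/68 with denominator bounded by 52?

197/47

Expand x = 285/68 as a continued fraction with the Euclidean algorithm:
  285 = 4*68 + 13, so a_0 = 4.
  68 = 5*13 + 3, so a_1 = 5.
  13 = 4*3 + 1, so a_2 = 4.
  3 = 3*1 + 0, so a_3 = 3.
so x = [4; 5, 4, 3].
Convergents (p_i = a_i*p_{i-1} + p_{i-2}, q_i = a_i*q_{i-1} + q_{i-2} with p_{-2}=0, p_{-1}=1, q_{-2}=1, q_{-1}=0), until the denominator exceeds 52:
  i=0: a_0=4, p_0 = 4*1 + 0 = 4, q_0 = 4*0 + 1 = 1.
  i=1: a_1=5, p_1 = 5*4 + 1 = 21, q_1 = 5*1 + 0 = 5.
  i=2: a_2=4, p_2 = 4*21 + 4 = 88, q_2 = 4*5 + 1 = 21.
  i=3: a_3=3, p_3 = 3*88 + 21 = 285, q_3 = 3*21 + 5 = 68.
q_3 = 68 > 52, so the last convergent with denominator <= 52 is p_2/q_2 = 88/21.
The closest fraction with denominator <= 52 is either p_2/q_2 or the intermediate fraction (k*p_2 + p_1)/(k*q_2 + q_1) with the largest k >= 1 whose denominator stays <= 52; these approach x as k grows, and every other convergent or intermediate fraction in range is farther away.
Largest k: floor((52 - q_1)/q_2) = floor((52 - 5)/21) = 2.
That gives (2*88 + 21)/(2*21 + 5) = 197/47.
Compare the errors: |x - 88/21| = |285*21 - 88*68|/(68*21) = 1/1428, and |x - 197/47| = |285*47 - 197*68|/(68*47) = 1/3196.
Cross-multiplying, 1*1428 = 1428 < 3196 = 1*3196, so 1/3196 is smaller: the intermediate fraction 197/47 is closer to x than 88/21.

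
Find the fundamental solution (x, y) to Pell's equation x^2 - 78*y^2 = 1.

First expand sqrt(78) as a continued fraction. With x_i = (sqrt(78) + m_i)/d_i and (m_0, d_0) = (0, 1): a_0 = floor(sqrt(78)) = 8, since 8^2 = 64 <= 78 < 81 = 9^2.
Iterate m_{i+1} = d_i*a_i - m_i, d_{i+1} = (78 - m_{i+1}^2)/d_i, a_{i+1} = floor((a_0 + m_{i+1})/d_{i+1}):
  m_1 = 1*8 - 0 = 8, d_1 = (78 - 8^2)/1 = 14/1 = 14, a_1 = floor((8 + 8)/14) = 1.
  m_2 = 14*1 - 8 = 6, d_2 = (78 - 6^2)/14 = 42/14 = 3, a_2 = floor((8 + 6)/3) = 4.
  m_3 = 3*4 - 6 = 6, d_3 = (78 - 6^2)/3 = 42/3 = 14, a_3 = floor((8 + 6)/14) = 1.
  m_4 = 14*1 - 6 = 8, d_4 = (78 - 8^2)/14 = 14/14 = 1, a_4 = floor((8 + 8)/1) = 16.
  m_5 = 1*16 - 8 = 8, d_5 = (78 - 8^2)/1 = 14/1 = 14: (m_5, d_5) = (m_1, d_1) = (8, 14), so from here the quotients repeat a_1, ..., a_4; the period length is 4.
So sqrt(78) = [8; (1, 4, 1, 16)] with period length k = 4.
k is even, so the fundamental solution of x^2 - 78y^2 = 1 is (p_{k-1}, q_{k-1}) = (p_3, q_3); compute convergents through index 3.
Convergents (p_i = a_i*p_{i-1} + p_{i-2}, q_i = a_i*q_{i-1} + q_{i-2} with p_{-2}=0, p_{-1}=1, q_{-2}=1, q_{-1}=0):
  i=0: a_0=8, p_0 = 8*1 + 0 = 8, q_0 = 8*0 + 1 = 1.
  i=1: a_1=1, p_1 = 1*8 + 1 = 9, q_1 = 1*1 + 0 = 1.
  i=2: a_2=4, p_2 = 4*9 + 8 = 44, q_2 = 4*1 + 1 = 5.
  i=3: a_3=1, p_3 = 1*44 + 9 = 53, q_3 = 1*5 + 1 = 6.
Check: 53^2 - 78*6^2 = 2809 - 2808 = 1, so (x, y) = (53, 6) solves the equation, and by the theorem it is the least positive solution.

(x, y) = (53, 6)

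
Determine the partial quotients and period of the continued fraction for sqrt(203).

[14; (4, 28)]

Write x_i = (sqrt(203) + m_i)/d_i with (m_0, d_0) = (0, 1). a_0 = floor(sqrt(203)) = 14, since 14^2 = 196 <= 203 < 225 = 15^2.
Iterate m_{i+1} = d_i*a_i - m_i, d_{i+1} = (203 - m_{i+1}^2)/d_i, a_{i+1} = floor((a_0 + m_{i+1})/d_{i+1}):
  m_1 = 1*14 - 0 = 14, d_1 = (203 - 14^2)/1 = 7/1 = 7, a_1 = floor((14 + 14)/7) = 4.
  m_2 = 7*4 - 14 = 14, d_2 = (203 - 14^2)/7 = 7/7 = 1, a_2 = floor((14 + 14)/1) = 28.
  m_3 = 1*28 - 14 = 14, d_3 = (203 - 14^2)/1 = 7/1 = 7: (m_3, d_3) = (m_1, d_1) = (14, 7), so from here the quotients repeat a_1, a_2; the period length is 2.
Hence the expansion of sqrt(203) is a_0 = 14 followed by the repeating block 4, 28 (period 2).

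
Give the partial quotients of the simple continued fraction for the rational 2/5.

[0; 2, 2]

Run the Euclidean algorithm on 2 and 5; the successive quotients are the partial quotients a_0, a_1, ... (each step inverts the fractional part left over by the previous one):
  2 = 0*5 + 2, so a_0 = 0.
  5 = 2*2 + 1, so a_1 = 2.
  2 = 2*1 + 0, so a_2 = 2.
The remainder reaches 0 after 3 divisions, so the expansion has 3 partial quotients, read off in order.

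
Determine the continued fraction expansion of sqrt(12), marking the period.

[3; (2, 6)]

Write x_i = (sqrt(12) + m_i)/d_i with (m_0, d_0) = (0, 1). a_0 = floor(sqrt(12)) = 3, since 3^2 = 9 <= 12 < 16 = 4^2.
Iterate m_{i+1} = d_i*a_i - m_i, d_{i+1} = (12 - m_{i+1}^2)/d_i, a_{i+1} = floor((a_0 + m_{i+1})/d_{i+1}):
  m_1 = 1*3 - 0 = 3, d_1 = (12 - 3^2)/1 = 3/1 = 3, a_1 = floor((3 + 3)/3) = 2.
  m_2 = 3*2 - 3 = 3, d_2 = (12 - 3^2)/3 = 3/3 = 1, a_2 = floor((3 + 3)/1) = 6.
  m_3 = 1*6 - 3 = 3, d_3 = (12 - 3^2)/1 = 3/1 = 3: (m_3, d_3) = (m_1, d_1) = (3, 3), so from here the quotients repeat a_1, a_2; the period length is 2.
Hence the expansion of sqrt(12) is a_0 = 3 followed by the repeating block 2, 6 (period 2).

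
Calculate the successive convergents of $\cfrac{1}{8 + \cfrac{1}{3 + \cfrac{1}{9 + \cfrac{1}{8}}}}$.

Using the convergent recurrence p_i = a_i*p_{i-1} + p_{i-2}, q_i = a_i*q_{i-1} + q_{i-2} with p_{-2}=0, p_{-1}=1, q_{-2}=1, q_{-1}=0:
  i=0: a_0=0, p_0 = 0*1 + 0 = 0, q_0 = 0*0 + 1 = 1.
  i=1: a_1=8, p_1 = 8*0 + 1 = 1, q_1 = 8*1 + 0 = 8.
  i=2: a_2=3, p_2 = 3*1 + 0 = 3, q_2 = 3*8 + 1 = 25.
  i=3: a_3=9, p_3 = 9*3 + 1 = 28, q_3 = 9*25 + 8 = 233.
  i=4: a_4=8, p_4 = 8*28 + 3 = 227, q_4 = 8*233 + 25 = 1889.

0/1, 1/8, 3/25, 28/233, 227/1889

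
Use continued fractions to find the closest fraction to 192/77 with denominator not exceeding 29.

5/2

Expand x = 192/77 as a continued fraction with the Euclidean algorithm:
  192 = 2*77 + 38, so a_0 = 2.
  77 = 2*38 + 1, so a_1 = 2.
  38 = 38*1 + 0, so a_2 = 38.
so x = [2; 2, 38].
Convergents (p_i = a_i*p_{i-1} + p_{i-2}, q_i = a_i*q_{i-1} + q_{i-2} with p_{-2}=0, p_{-1}=1, q_{-2}=1, q_{-1}=0), until the denominator exceeds 29:
  i=0: a_0=2, p_0 = 2*1 + 0 = 2, q_0 = 2*0 + 1 = 1.
  i=1: a_1=2, p_1 = 2*2 + 1 = 5, q_1 = 2*1 + 0 = 2.
  i=2: a_2=38, p_2 = 38*5 + 2 = 192, q_2 = 38*2 + 1 = 77.
q_2 = 77 > 29, so the last convergent with denominator <= 29 is p_1/q_1 = 5/2.
The closest fraction with denominator <= 29 is either p_1/q_1 or the intermediate fraction (k*p_1 + p_0)/(k*q_1 + q_0) with the largest k >= 1 whose denominator stays <= 29; these approach x as k grows, and every other convergent or intermediate fraction in range is farther away.
Largest k: floor((29 - q_0)/q_1) = floor((29 - 1)/2) = 14.
That gives (14*5 + 2)/(14*2 + 1) = 72/29.
Compare the errors: |x - 5/2| = |192*2 - 5*77|/(77*2) = 1/154, and |x - 72/29| = |192*29 - 72*77|/(77*29) = 24/2233.
Cross-multiplying, 1*2233 = 2233 < 3696 = 24*154, so 1/154 is smaller: the convergent 5/2 is closer to x than 72/29.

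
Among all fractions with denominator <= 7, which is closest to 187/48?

27/7

Expand x = 187/48 as a continued fraction with the Euclidean algorithm:
  187 = 3*48 + 43, so a_0 = 3.
  48 = 1*43 + 5, so a_1 = 1.
  43 = 8*5 + 3, so a_2 = 8.
  5 = 1*3 + 2, so a_3 = 1.
  3 = 1*2 + 1, so a_4 = 1.
  2 = 2*1 + 0, so a_5 = 2.
so x = [3; 1, 8, 1, 1, 2].
Convergents (p_i = a_i*p_{i-1} + p_{i-2}, q_i = a_i*q_{i-1} + q_{i-2} with p_{-2}=0, p_{-1}=1, q_{-2}=1, q_{-1}=0), until the denominator exceeds 7:
  i=0: a_0=3, p_0 = 3*1 + 0 = 3, q_0 = 3*0 + 1 = 1.
  i=1: a_1=1, p_1 = 1*3 + 1 = 4, q_1 = 1*1 + 0 = 1.
  i=2: a_2=8, p_2 = 8*4 + 3 = 35, q_2 = 8*1 + 1 = 9.
q_2 = 9 > 7, so the last convergent with denominator <= 7 is p_1/q_1 = 4/1.
The closest fraction with denominator <= 7 is either p_1/q_1 or the intermediate fraction (k*p_1 + p_0)/(k*q_1 + q_0) with the largest k >= 1 whose denominator stays <= 7; these approach x as k grows, and every other convergent or intermediate fraction in range is farther away.
Largest k: floor((7 - q_0)/q_1) = floor((7 - 1)/1) = 6.
That gives (6*4 + 3)/(6*1 + 1) = 27/7.
Compare the errors: |x - 4/1| = |187*1 - 4*48|/(48*1) = 5/48, and |x - 27/7| = |187*7 - 27*48|/(48*7) = 13/336.
Cross-multiplying, 13*48 = 624 < 1680 = 5*336, so 13/336 is smaller: the intermediate fraction 27/7 is closer to x than 4/1.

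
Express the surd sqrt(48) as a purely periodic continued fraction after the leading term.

[6; (1, 12)]

Write x_i = (sqrt(48) + m_i)/d_i with (m_0, d_0) = (0, 1). a_0 = floor(sqrt(48)) = 6, since 6^2 = 36 <= 48 < 49 = 7^2.
Iterate m_{i+1} = d_i*a_i - m_i, d_{i+1} = (48 - m_{i+1}^2)/d_i, a_{i+1} = floor((a_0 + m_{i+1})/d_{i+1}):
  m_1 = 1*6 - 0 = 6, d_1 = (48 - 6^2)/1 = 12/1 = 12, a_1 = floor((6 + 6)/12) = 1.
  m_2 = 12*1 - 6 = 6, d_2 = (48 - 6^2)/12 = 12/12 = 1, a_2 = floor((6 + 6)/1) = 12.
  m_3 = 1*12 - 6 = 6, d_3 = (48 - 6^2)/1 = 12/1 = 12: (m_3, d_3) = (m_1, d_1) = (6, 12), so from here the quotients repeat a_1, a_2; the period length is 2.
Hence the expansion of sqrt(48) is a_0 = 6 followed by the repeating block 1, 12 (period 2).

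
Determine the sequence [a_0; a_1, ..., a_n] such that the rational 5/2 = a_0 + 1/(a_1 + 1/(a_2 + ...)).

[2; 2]

Run the Euclidean algorithm on 5 and 2; the successive quotients are the partial quotients a_0, a_1, ... (each step inverts the fractional part left over by the previous one):
  5 = 2*2 + 1, so a_0 = 2.
  2 = 2*1 + 0, so a_1 = 2.
The remainder reaches 0 after 2 divisions, so the expansion has 2 partial quotients, read off in order.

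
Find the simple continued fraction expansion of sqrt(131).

Write x_i = (sqrt(131) + m_i)/d_i with (m_0, d_0) = (0, 1). a_0 = floor(sqrt(131)) = 11, since 11^2 = 121 <= 131 < 144 = 12^2.
Iterate m_{i+1} = d_i*a_i - m_i, d_{i+1} = (131 - m_{i+1}^2)/d_i, a_{i+1} = floor((a_0 + m_{i+1})/d_{i+1}):
  m_1 = 1*11 - 0 = 11, d_1 = (131 - 11^2)/1 = 10/1 = 10, a_1 = floor((11 + 11)/10) = 2.
  m_2 = 10*2 - 11 = 9, d_2 = (131 - 9^2)/10 = 50/10 = 5, a_2 = floor((11 + 9)/5) = 4.
  m_3 = 5*4 - 9 = 11, d_3 = (131 - 11^2)/5 = 10/5 = 2, a_3 = floor((11 + 11)/2) = 11.
  m_4 = 2*11 - 11 = 11, d_4 = (131 - 11^2)/2 = 10/2 = 5, a_4 = floor((11 + 11)/5) = 4.
  m_5 = 5*4 - 11 = 9, d_5 = (131 - 9^2)/5 = 50/5 = 10, a_5 = floor((11 + 9)/10) = 2.
  m_6 = 10*2 - 9 = 11, d_6 = (131 - 11^2)/10 = 10/10 = 1, a_6 = floor((11 + 11)/1) = 22.
  m_7 = 1*22 - 11 = 11, d_7 = (131 - 11^2)/1 = 10/1 = 10: (m_7, d_7) = (m_1, d_1) = (11, 10), so from here the quotients repeat a_1, ..., a_6; the period length is 6.
Hence the expansion of sqrt(131) is a_0 = 11 followed by the repeating block 2, 4, 11, 4, 2, 22 (period 6).

[11; (2, 4, 11, 4, 2, 22)]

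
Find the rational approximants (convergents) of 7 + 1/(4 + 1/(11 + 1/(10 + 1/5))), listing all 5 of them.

7/1, 29/4, 326/45, 3289/454, 16771/2315

Using the convergent recurrence p_i = a_i*p_{i-1} + p_{i-2}, q_i = a_i*q_{i-1} + q_{i-2} with p_{-2}=0, p_{-1}=1, q_{-2}=1, q_{-1}=0:
  i=0: a_0=7, p_0 = 7*1 + 0 = 7, q_0 = 7*0 + 1 = 1.
  i=1: a_1=4, p_1 = 4*7 + 1 = 29, q_1 = 4*1 + 0 = 4.
  i=2: a_2=11, p_2 = 11*29 + 7 = 326, q_2 = 11*4 + 1 = 45.
  i=3: a_3=10, p_3 = 10*326 + 29 = 3289, q_3 = 10*45 + 4 = 454.
  i=4: a_4=5, p_4 = 5*3289 + 326 = 16771, q_4 = 5*454 + 45 = 2315.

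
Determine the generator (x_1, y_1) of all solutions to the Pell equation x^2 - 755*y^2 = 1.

First expand sqrt(755) as a continued fraction. With x_i = (sqrt(755) + m_i)/d_i and (m_0, d_0) = (0, 1): a_0 = floor(sqrt(755)) = 27, since 27^2 = 729 <= 755 < 784 = 28^2.
Iterate m_{i+1} = d_i*a_i - m_i, d_{i+1} = (755 - m_{i+1}^2)/d_i, a_{i+1} = floor((a_0 + m_{i+1})/d_{i+1}):
  m_1 = 1*27 - 0 = 27, d_1 = (755 - 27^2)/1 = 26/1 = 26, a_1 = floor((27 + 27)/26) = 2.
  m_2 = 26*2 - 27 = 25, d_2 = (755 - 25^2)/26 = 130/26 = 5, a_2 = floor((27 + 25)/5) = 10.
  m_3 = 5*10 - 25 = 25, d_3 = (755 - 25^2)/5 = 130/5 = 26, a_3 = floor((27 + 25)/26) = 2.
  m_4 = 26*2 - 25 = 27, d_4 = (755 - 27^2)/26 = 26/26 = 1, a_4 = floor((27 + 27)/1) = 54.
  m_5 = 1*54 - 27 = 27, d_5 = (755 - 27^2)/1 = 26/1 = 26: (m_5, d_5) = (m_1, d_1) = (27, 26), so from here the quotients repeat a_1, ..., a_4; the period length is 4.
So sqrt(755) = [27; (2, 10, 2, 54)] with period length k = 4.
k is even, so the fundamental solution of x^2 - 755y^2 = 1 is (p_{k-1}, q_{k-1}) = (p_3, q_3); compute convergents through index 3.
Convergents (p_i = a_i*p_{i-1} + p_{i-2}, q_i = a_i*q_{i-1} + q_{i-2} with p_{-2}=0, p_{-1}=1, q_{-2}=1, q_{-1}=0):
  i=0: a_0=27, p_0 = 27*1 + 0 = 27, q_0 = 27*0 + 1 = 1.
  i=1: a_1=2, p_1 = 2*27 + 1 = 55, q_1 = 2*1 + 0 = 2.
  i=2: a_2=10, p_2 = 10*55 + 27 = 577, q_2 = 10*2 + 1 = 21.
  i=3: a_3=2, p_3 = 2*577 + 55 = 1209, q_3 = 2*21 + 2 = 44.
Check: 1209^2 - 755*44^2 = 1461681 - 1461680 = 1, so (x, y) = (1209, 44) solves the equation, and by the theorem it is the least positive solution.

(x, y) = (1209, 44)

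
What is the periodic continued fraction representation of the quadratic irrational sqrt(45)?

Write x_i = (sqrt(45) + m_i)/d_i with (m_0, d_0) = (0, 1). a_0 = floor(sqrt(45)) = 6, since 6^2 = 36 <= 45 < 49 = 7^2.
Iterate m_{i+1} = d_i*a_i - m_i, d_{i+1} = (45 - m_{i+1}^2)/d_i, a_{i+1} = floor((a_0 + m_{i+1})/d_{i+1}):
  m_1 = 1*6 - 0 = 6, d_1 = (45 - 6^2)/1 = 9/1 = 9, a_1 = floor((6 + 6)/9) = 1.
  m_2 = 9*1 - 6 = 3, d_2 = (45 - 3^2)/9 = 36/9 = 4, a_2 = floor((6 + 3)/4) = 2.
  m_3 = 4*2 - 3 = 5, d_3 = (45 - 5^2)/4 = 20/4 = 5, a_3 = floor((6 + 5)/5) = 2.
  m_4 = 5*2 - 5 = 5, d_4 = (45 - 5^2)/5 = 20/5 = 4, a_4 = floor((6 + 5)/4) = 2.
  m_5 = 4*2 - 5 = 3, d_5 = (45 - 3^2)/4 = 36/4 = 9, a_5 = floor((6 + 3)/9) = 1.
  m_6 = 9*1 - 3 = 6, d_6 = (45 - 6^2)/9 = 9/9 = 1, a_6 = floor((6 + 6)/1) = 12.
  m_7 = 1*12 - 6 = 6, d_7 = (45 - 6^2)/1 = 9/1 = 9: (m_7, d_7) = (m_1, d_1) = (6, 9), so from here the quotients repeat a_1, ..., a_6; the period length is 6.
Hence the expansion of sqrt(45) is a_0 = 6 followed by the repeating block 1, 2, 2, 2, 1, 12 (period 6).

[6; (1, 2, 2, 2, 1, 12)]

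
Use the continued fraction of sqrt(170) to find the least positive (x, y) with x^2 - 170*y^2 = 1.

First expand sqrt(170) as a continued fraction. With x_i = (sqrt(170) + m_i)/d_i and (m_0, d_0) = (0, 1): a_0 = floor(sqrt(170)) = 13, since 13^2 = 169 <= 170 < 196 = 14^2.
Iterate m_{i+1} = d_i*a_i - m_i, d_{i+1} = (170 - m_{i+1}^2)/d_i, a_{i+1} = floor((a_0 + m_{i+1})/d_{i+1}):
  m_1 = 1*13 - 0 = 13, d_1 = (170 - 13^2)/1 = 1/1 = 1, a_1 = floor((13 + 13)/1) = 26.
  m_2 = 1*26 - 13 = 13, d_2 = (170 - 13^2)/1 = 1/1 = 1: (m_2, d_2) = (m_1, d_1) = (13, 1), so from here the quotient a_1 repeats; the period length is 1.
So sqrt(170) = [13; (26)] with period length k = 1.
k is odd, so (p_{k-1}, q_{k-1}) only solves x^2 - 170y^2 = -1 and the fundamental solution of x^2 - 170y^2 = 1 is (p_{2k-1}, q_{2k-1}) = (p_1, q_1); compute convergents through index 1, running through the period twice.
Convergents (p_i = a_i*p_{i-1} + p_{i-2}, q_i = a_i*q_{i-1} + q_{i-2} with p_{-2}=0, p_{-1}=1, q_{-2}=1, q_{-1}=0):
  i=0: a_0=13, p_0 = 13*1 + 0 = 13, q_0 = 13*0 + 1 = 1.
  i=1: a_1=26, p_1 = 26*13 + 1 = 339, q_1 = 26*1 + 0 = 26.
Indeed p_0^2 - 170*q_0^2 = 169 - 170 = -1, not +1.
Check: 339^2 - 170*26^2 = 114921 - 114920 = 1, so (x, y) = (339, 26) solves the equation, and by the theorem it is the least positive solution.

(x, y) = (339, 26)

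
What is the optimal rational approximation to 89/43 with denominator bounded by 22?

Expand x = 89/43 as a continued fraction with the Euclidean algorithm:
  89 = 2*43 + 3, so a_0 = 2.
  43 = 14*3 + 1, so a_1 = 14.
  3 = 3*1 + 0, so a_2 = 3.
so x = [2; 14, 3].
Convergents (p_i = a_i*p_{i-1} + p_{i-2}, q_i = a_i*q_{i-1} + q_{i-2} with p_{-2}=0, p_{-1}=1, q_{-2}=1, q_{-1}=0), until the denominator exceeds 22:
  i=0: a_0=2, p_0 = 2*1 + 0 = 2, q_0 = 2*0 + 1 = 1.
  i=1: a_1=14, p_1 = 14*2 + 1 = 29, q_1 = 14*1 + 0 = 14.
  i=2: a_2=3, p_2 = 3*29 + 2 = 89, q_2 = 3*14 + 1 = 43.
q_2 = 43 > 22, so the last convergent with denominator <= 22 is p_1/q_1 = 29/14.
The closest fraction with denominator <= 22 is either p_1/q_1 or the intermediate fraction (k*p_1 + p_0)/(k*q_1 + q_0) with the largest k >= 1 whose denominator stays <= 22; these approach x as k grows, and every other convergent or intermediate fraction in range is farther away.
Largest k: floor((22 - q_0)/q_1) = floor((22 - 1)/14) = 1.
That gives (1*29 + 2)/(1*14 + 1) = 31/15.
Compare the errors: |x - 29/14| = |89*14 - 29*43|/(43*14) = 1/602, and |x - 31/15| = |89*15 - 31*43|/(43*15) = 2/645.
Cross-multiplying, 1*645 = 645 < 1204 = 2*602, so 1/602 is smaller: the convergent 29/14 is closer to x than 31/15.

29/14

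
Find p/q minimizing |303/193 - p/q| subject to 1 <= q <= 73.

Expand x = 303/193 as a continued fraction with the Euclidean algorithm:
  303 = 1*193 + 110, so a_0 = 1.
  193 = 1*110 + 83, so a_1 = 1.
  110 = 1*83 + 27, so a_2 = 1.
  83 = 3*27 + 2, so a_3 = 3.
  27 = 13*2 + 1, so a_4 = 13.
  2 = 2*1 + 0, so a_5 = 2.
so x = [1; 1, 1, 3, 13, 2].
Convergents (p_i = a_i*p_{i-1} + p_{i-2}, q_i = a_i*q_{i-1} + q_{i-2} with p_{-2}=0, p_{-1}=1, q_{-2}=1, q_{-1}=0), until the denominator exceeds 73:
  i=0: a_0=1, p_0 = 1*1 + 0 = 1, q_0 = 1*0 + 1 = 1.
  i=1: a_1=1, p_1 = 1*1 + 1 = 2, q_1 = 1*1 + 0 = 1.
  i=2: a_2=1, p_2 = 1*2 + 1 = 3, q_2 = 1*1 + 1 = 2.
  i=3: a_3=3, p_3 = 3*3 + 2 = 11, q_3 = 3*2 + 1 = 7.
  i=4: a_4=13, p_4 = 13*11 + 3 = 146, q_4 = 13*7 + 2 = 93.
q_4 = 93 > 73, so the last convergent with denominator <= 73 is p_3/q_3 = 11/7.
The closest fraction with denominator <= 73 is either p_3/q_3 or the intermediate fraction (k*p_3 + p_2)/(k*q_3 + q_2) with the largest k >= 1 whose denominator stays <= 73; these approach x as k grows, and every other convergent or intermediate fraction in range is farther away.
Largest k: floor((73 - q_2)/q_3) = floor((73 - 2)/7) = 10.
That gives (10*11 + 3)/(10*7 + 2) = 113/72.
Compare the errors: |x - 11/7| = |303*7 - 11*193|/(193*7) = 2/1351, and |x - 113/72| = |303*72 - 113*193|/(193*72) = 7/13896.
Cross-multiplying, 7*1351 = 9457 < 27792 = 2*13896, so 7/13896 is smaller: the intermediate fraction 113/72 is closer to x than 11/7.

113/72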